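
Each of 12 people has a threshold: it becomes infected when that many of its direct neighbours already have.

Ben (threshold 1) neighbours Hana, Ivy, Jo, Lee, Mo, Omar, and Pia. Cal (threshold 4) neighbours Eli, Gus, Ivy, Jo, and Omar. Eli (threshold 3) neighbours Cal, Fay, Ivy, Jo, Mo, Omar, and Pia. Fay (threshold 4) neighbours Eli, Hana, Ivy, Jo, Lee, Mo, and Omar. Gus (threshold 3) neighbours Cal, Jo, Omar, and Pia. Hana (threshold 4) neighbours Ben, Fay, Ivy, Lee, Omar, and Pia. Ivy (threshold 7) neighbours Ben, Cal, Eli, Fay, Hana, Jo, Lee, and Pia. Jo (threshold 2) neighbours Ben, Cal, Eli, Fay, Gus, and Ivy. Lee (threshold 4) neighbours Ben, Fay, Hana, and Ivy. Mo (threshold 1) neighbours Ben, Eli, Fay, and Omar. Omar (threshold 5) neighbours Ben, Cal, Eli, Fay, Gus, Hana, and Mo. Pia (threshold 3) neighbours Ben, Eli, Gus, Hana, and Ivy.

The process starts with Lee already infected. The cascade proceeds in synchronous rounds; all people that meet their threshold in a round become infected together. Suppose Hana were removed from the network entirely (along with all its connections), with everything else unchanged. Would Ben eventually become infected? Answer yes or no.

yes

With Hana removed:
Round 1 — Lee becomes infected (initial).
Round 2 — checking thresholds:
  Ben: 1 of 6 neighbours ≥ 1, becomes infected.
  Fay: 1 of 6 neighbours < 4, not yet.
  Ivy: 1 of 7 neighbours < 7, not yet.
Round 3 — checking thresholds:
  Fay: 1 of 6 neighbours < 4, not yet.
  Ivy: 2 of 7 neighbours < 7, not yet.
  Jo: 1 of 6 neighbours < 2, not yet.
  Mo: 1 of 4 neighbours ≥ 1, becomes infected.
  Omar: 1 of 6 neighbours < 5, not yet.
  Pia: 1 of 4 neighbours < 3, not yet.
Round 4 — no new infections; cascade stops.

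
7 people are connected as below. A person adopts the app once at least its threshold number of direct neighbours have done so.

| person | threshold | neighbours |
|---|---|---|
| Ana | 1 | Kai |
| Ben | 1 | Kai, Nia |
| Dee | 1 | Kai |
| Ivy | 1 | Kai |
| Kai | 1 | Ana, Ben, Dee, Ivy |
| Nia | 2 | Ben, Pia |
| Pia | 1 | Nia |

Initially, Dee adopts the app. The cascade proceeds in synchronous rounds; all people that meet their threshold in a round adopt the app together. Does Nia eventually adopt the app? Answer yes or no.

Round 1 — Dee adopts the app (initial).
Round 2 — checking thresholds:
  Kai: 1 of 4 neighbours ≥ 1, adopts the app.
Round 3 — checking thresholds:
  Ana: 1 of 1 neighbours ≥ 1, adopts the app.
  Ben: 1 of 2 neighbours ≥ 1, adopts the app.
  Ivy: 1 of 1 neighbours ≥ 1, adopts the app.
Round 4 — no new adoptions; cascade stops.

no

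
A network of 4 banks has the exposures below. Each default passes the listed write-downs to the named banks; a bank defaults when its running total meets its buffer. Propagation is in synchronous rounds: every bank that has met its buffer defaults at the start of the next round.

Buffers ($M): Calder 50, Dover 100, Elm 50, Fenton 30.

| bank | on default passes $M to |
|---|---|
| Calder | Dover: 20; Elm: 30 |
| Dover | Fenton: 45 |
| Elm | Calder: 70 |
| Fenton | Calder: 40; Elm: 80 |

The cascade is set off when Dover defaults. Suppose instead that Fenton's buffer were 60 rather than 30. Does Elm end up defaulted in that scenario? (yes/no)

With Fenton's buffer at 60:
Round 1 — Dover defaults (initial).
  Fenton: +45 → 45 < 60
No further defaults.

no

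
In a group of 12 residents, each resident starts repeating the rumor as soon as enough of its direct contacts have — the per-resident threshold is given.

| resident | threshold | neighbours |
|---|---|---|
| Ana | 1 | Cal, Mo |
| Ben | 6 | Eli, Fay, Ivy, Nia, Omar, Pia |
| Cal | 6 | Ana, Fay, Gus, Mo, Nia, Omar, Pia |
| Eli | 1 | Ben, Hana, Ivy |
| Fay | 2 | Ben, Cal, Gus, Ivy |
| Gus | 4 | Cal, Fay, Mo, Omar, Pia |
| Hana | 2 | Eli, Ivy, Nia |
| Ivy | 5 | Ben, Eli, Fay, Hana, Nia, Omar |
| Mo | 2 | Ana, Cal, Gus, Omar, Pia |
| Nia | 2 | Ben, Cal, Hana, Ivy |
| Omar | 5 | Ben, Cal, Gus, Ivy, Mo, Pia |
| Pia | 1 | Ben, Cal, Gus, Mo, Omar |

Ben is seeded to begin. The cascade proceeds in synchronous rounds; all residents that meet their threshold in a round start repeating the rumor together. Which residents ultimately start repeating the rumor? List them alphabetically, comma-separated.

Ben, Eli, Pia

Round 1 — Ben starts repeating the rumor (initial).
Round 2 — checking thresholds:
  Eli: 1 of 3 neighbours ≥ 1, starts repeating the rumor.
  Fay: 1 of 4 neighbours < 2, holds.
  Ivy: 1 of 6 neighbours < 5, holds.
  Nia: 1 of 4 neighbours < 2, holds.
  Omar: 1 of 6 neighbours < 5, holds.
  Pia: 1 of 5 neighbours ≥ 1, starts repeating the rumor.
Round 3 — no new spreads; cascade stops.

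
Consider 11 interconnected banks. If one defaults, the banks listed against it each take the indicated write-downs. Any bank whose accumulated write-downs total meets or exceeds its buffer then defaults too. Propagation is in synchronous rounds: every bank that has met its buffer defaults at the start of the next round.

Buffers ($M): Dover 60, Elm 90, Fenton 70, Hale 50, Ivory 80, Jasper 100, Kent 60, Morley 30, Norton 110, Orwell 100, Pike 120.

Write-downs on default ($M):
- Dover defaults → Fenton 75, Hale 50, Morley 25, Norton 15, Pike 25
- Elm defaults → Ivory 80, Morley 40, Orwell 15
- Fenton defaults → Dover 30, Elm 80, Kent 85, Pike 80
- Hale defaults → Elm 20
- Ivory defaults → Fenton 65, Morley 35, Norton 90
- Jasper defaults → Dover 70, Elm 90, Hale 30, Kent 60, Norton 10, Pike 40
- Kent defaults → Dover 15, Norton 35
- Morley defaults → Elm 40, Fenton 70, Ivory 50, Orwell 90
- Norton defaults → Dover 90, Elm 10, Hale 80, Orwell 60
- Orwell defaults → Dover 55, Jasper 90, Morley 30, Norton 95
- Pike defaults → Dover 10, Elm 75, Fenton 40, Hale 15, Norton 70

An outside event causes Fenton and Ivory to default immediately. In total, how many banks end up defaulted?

Round 1 — Fenton, Ivory default (initial).
  Dover: +30 → 30 < 60
  Elm: +80 → 80 < 90
  Kent: +85 → 85 ≥ 60
  Morley: +35 → 35 ≥ 30
  Norton: +90 → 90 < 110
  Pike: +80 → 80 < 120
Round 2 — Kent, Morley default.
  Dover: +15 → 45 < 60
  Elm: +40 → 120 ≥ 90
  Norton: +35 → 125 ≥ 110
  Orwell: +90 → 90 < 100
Round 3 — Elm, Norton default.
  Dover: +90 → 135 ≥ 60
  Hale: +80 → 80 ≥ 50
  Orwell: +15+60 → 165 ≥ 100
Round 4 — Dover, Hale, Orwell default.
  Jasper: +90 → 90 < 100
  Pike: +25 → 105 < 120
No further defaults.

9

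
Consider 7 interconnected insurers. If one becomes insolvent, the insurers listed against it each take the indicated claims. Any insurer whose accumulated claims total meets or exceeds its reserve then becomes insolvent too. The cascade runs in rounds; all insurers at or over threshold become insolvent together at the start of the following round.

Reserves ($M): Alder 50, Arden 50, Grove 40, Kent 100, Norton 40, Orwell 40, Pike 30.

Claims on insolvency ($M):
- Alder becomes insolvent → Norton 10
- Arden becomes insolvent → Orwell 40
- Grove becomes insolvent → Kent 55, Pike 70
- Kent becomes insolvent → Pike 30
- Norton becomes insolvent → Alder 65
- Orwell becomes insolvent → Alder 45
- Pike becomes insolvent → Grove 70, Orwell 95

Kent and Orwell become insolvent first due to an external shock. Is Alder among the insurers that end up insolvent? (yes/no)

Round 1 — Kent, Orwell become insolvent (initial).
  Alder: +45 → 45 < 50
  Pike: +30 → 30 ≥ 30
Round 2 — Pike becomes insolvent.
  Grove: +70 → 70 ≥ 40
Round 3 — Grove becomes insolvent.
No further insolvencies.

no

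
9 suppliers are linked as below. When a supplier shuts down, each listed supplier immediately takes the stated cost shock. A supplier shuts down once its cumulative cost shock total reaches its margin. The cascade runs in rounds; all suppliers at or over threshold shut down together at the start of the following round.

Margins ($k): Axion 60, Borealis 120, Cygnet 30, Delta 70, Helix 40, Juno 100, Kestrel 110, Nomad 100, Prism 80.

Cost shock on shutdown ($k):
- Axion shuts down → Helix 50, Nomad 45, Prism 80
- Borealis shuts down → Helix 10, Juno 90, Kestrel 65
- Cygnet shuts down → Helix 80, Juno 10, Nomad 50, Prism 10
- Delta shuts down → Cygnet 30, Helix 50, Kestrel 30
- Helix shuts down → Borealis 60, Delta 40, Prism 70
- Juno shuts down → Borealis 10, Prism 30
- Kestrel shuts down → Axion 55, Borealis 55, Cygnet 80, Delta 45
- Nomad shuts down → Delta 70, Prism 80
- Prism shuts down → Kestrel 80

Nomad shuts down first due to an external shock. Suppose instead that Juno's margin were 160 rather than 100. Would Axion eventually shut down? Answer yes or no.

no

With Juno's margin at 160:
Round 1 — Nomad shuts down (initial).
  Delta: +70 → 70 ≥ 70
  Prism: +80 → 80 ≥ 80
Round 2 — Delta, Prism shut down.
  Cygnet: +30 → 30 ≥ 30
  Helix: +50 → 50 ≥ 40
  Kestrel: +30+80 → 110 ≥ 110
Round 3 — Cygnet, Helix, Kestrel shut down.
  Axion: +55 → 55 < 60
  Borealis: +60+55 → 115 < 120
  Juno: +10 → 10 < 160
No further shutdowns.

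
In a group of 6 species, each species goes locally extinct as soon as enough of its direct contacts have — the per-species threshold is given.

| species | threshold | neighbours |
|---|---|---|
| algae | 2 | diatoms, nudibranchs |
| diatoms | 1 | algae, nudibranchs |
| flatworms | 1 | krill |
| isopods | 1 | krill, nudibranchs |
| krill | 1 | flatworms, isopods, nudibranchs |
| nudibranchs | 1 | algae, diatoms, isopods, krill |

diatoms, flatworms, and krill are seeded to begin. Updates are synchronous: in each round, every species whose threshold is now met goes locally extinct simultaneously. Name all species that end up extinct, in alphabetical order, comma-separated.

Round 1 — diatoms, flatworms, krill go locally extinct (initial).
Round 2 — checking thresholds:
  algae: 1 of 2 neighbours < 2, holds.
  isopods: 1 of 2 neighbours ≥ 1, goes locally extinct.
  nudibranchs: 2 of 4 neighbours ≥ 1, goes locally extinct.
Round 3 — checking thresholds:
  algae: 2 of 2 neighbours ≥ 2, goes locally extinct.
Round 4 — no new extinctions; cascade stops.

algae, diatoms, flatworms, isopods, krill, nudibranchs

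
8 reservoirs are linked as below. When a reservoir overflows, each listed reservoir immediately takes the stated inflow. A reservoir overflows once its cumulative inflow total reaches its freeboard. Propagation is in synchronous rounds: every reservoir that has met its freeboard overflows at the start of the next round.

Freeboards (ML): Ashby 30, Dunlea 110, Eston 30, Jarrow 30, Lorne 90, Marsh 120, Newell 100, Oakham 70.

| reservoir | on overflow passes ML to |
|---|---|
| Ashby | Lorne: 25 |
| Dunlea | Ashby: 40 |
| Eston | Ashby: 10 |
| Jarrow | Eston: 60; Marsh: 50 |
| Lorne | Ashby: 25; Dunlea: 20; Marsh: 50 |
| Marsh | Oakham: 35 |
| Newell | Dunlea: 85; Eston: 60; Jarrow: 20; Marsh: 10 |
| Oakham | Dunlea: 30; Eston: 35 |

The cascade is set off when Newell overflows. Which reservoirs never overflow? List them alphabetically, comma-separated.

Ashby, Dunlea, Jarrow, Lorne, Marsh, Oakham

Round 1 — Newell overflows (initial).
  Dunlea: +85 → 85 < 110
  Eston: +60 → 60 ≥ 30
  Jarrow: +20 → 20 < 30
  Marsh: +10 → 10 < 120
Round 2 — Eston overflows.
  Ashby: +10 → 10 < 30
No further overflows.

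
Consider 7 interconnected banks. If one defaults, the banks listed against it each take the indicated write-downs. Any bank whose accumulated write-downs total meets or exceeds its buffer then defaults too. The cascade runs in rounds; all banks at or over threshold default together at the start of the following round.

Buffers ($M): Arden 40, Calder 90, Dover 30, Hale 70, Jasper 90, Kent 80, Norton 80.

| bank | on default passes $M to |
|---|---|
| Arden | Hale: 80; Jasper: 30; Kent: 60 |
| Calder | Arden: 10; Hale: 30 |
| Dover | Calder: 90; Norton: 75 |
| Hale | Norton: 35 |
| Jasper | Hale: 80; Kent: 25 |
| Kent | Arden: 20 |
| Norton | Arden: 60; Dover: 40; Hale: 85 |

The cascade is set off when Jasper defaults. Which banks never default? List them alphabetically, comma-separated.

Arden, Calder, Dover, Kent, Norton

Round 1 — Jasper defaults (initial).
  Hale: +80 → 80 ≥ 70
  Kent: +25 → 25 < 80
Round 2 — Hale defaults.
  Norton: +35 → 35 < 80
No further defaults.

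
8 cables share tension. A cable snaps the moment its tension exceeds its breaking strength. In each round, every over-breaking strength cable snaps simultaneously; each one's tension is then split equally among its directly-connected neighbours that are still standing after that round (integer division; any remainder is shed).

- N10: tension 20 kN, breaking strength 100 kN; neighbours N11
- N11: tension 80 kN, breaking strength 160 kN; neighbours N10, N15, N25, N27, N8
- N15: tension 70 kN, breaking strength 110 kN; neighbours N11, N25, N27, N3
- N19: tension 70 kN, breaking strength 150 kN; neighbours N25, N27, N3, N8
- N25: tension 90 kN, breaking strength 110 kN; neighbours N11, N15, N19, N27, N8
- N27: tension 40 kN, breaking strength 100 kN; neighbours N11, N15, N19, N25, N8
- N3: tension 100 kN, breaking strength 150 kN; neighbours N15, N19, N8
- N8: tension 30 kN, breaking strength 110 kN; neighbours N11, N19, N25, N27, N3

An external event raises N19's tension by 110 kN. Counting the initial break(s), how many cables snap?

8

Round 1 — N19 at 180 > 150. N19 snaps.
  N19 sheds 180 kN to N25, N27, N3, N8: 45 each.
    N25: 90+45 = 135 > 110
    N27: 40+45 = 85 ≤ 100
    N3: 100+45 = 145 ≤ 150
    N8: 30+45 = 75 ≤ 110
Round 2 — N25 snaps.
  N25 sheds 135 kN to N11, N15, N27, N8: 33 each (3 lost).
    N11: 80+33 = 113 ≤ 160
    N15: 70+33 = 103 ≤ 110
    N27: 85+33 = 118 > 100
    N8: 75+33 = 108 ≤ 110
Round 3 — N27 snaps.
  N27 sheds 118 kN to N11, N15, N8: 39 each (1 lost).
    N11: 113+39 = 152 ≤ 160
    N15: 103+39 = 142 > 110
    N8: 108+39 = 147 > 110
Round 4 — N15, N8 snap.
  N15 sheds 142 kN to N11, N3: 71 each.
    N11: 152+71 = 223 > 160
    N3: 145+71 = 216 > 150
  N8 sheds 147 kN to N11, N3: 73 each (1 lost).
    N11: 223+73 = 296 > 160
    N3: 216+73 = 289 > 150
Round 5 — N11, N3 snap.
  N11 sheds 296 kN to N10: 296 each.
    N10: 20+296 = 316 > 100
  N3 sheds 289 kN: no online neighbours, lost.
Round 6 — N10 snaps.
  N10 sheds 316 kN: no online neighbours, lost.
No further breaks.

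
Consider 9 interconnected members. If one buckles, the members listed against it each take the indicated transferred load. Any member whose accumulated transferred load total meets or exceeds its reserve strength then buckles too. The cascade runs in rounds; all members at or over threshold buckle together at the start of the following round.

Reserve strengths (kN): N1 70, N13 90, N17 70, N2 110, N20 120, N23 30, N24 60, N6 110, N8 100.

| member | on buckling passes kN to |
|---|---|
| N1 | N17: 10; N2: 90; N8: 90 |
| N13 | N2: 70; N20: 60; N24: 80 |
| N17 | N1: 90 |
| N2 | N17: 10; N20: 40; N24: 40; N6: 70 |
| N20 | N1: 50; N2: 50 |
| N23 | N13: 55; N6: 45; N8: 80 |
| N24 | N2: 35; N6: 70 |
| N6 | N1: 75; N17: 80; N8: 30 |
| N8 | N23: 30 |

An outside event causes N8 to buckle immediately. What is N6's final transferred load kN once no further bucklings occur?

Round 1 — N8 buckles (initial).
  N23: +30 → 30 ≥ 30
Round 2 — N23 buckles.
  N13: +55 → 55 < 90
  N6: +45 → 45 < 110
No further bucklings.

45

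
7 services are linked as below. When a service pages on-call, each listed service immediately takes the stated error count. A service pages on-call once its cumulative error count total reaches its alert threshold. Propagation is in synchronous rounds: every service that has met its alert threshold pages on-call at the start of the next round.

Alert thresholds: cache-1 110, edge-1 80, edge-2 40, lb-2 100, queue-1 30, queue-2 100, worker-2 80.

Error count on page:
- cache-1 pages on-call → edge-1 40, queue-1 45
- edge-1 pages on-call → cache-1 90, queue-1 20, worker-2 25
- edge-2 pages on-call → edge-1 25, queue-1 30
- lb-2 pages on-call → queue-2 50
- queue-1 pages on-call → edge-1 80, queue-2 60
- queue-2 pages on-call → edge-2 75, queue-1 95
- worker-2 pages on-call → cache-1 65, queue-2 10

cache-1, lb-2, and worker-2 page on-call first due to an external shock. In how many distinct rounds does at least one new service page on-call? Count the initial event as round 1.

Round 1 — cache-1, lb-2, worker-2 page on-call (initial).
  edge-1: +40 → 40 < 80
  queue-1: +45 → 45 ≥ 30
  queue-2: +50+10 → 60 < 100
Round 2 — queue-1 pages on-call.
  edge-1: +80 → 120 ≥ 80
  queue-2: +60 → 120 ≥ 100
Round 3 — edge-1, queue-2 page on-call.
  edge-2: +75 → 75 ≥ 40
Round 4 — edge-2 pages on-call.
No further pages.

4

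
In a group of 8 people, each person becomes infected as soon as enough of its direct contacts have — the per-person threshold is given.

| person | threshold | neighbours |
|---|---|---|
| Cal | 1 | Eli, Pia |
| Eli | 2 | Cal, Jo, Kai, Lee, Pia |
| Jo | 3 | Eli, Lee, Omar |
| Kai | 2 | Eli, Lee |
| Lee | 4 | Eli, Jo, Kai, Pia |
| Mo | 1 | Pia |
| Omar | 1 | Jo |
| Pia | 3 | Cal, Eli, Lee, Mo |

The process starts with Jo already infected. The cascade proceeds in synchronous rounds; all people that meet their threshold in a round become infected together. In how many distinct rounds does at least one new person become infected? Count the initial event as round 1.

2

Round 1 — Jo becomes infected (initial).
Round 2 — checking thresholds:
  Eli: 1 of 5 neighbours < 2, holds.
  Lee: 1 of 4 neighbours < 4, holds.
  Omar: 1 of 1 neighbours ≥ 1, becomes infected.
Round 3 — no new infections; cascade stops.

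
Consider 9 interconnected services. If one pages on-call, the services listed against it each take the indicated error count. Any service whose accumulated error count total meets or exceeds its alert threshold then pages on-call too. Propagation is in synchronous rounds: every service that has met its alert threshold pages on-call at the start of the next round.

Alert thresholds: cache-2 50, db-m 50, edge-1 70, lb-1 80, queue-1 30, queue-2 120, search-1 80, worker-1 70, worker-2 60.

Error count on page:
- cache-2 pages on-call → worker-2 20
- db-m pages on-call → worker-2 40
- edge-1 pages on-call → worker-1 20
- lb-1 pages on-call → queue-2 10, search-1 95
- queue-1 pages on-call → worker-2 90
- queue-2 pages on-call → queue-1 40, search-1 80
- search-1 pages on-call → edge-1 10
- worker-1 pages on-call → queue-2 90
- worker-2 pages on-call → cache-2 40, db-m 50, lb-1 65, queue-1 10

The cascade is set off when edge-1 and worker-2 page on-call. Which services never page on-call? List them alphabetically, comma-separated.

Round 1 — edge-1, worker-2 page on-call (initial).
  cache-2: +40 → 40 < 50
  db-m: +50 → 50 ≥ 50
  lb-1: +65 → 65 < 80
  queue-1: +10 → 10 < 30
  worker-1: +20 → 20 < 70
Round 2 — db-m pages on-call.
No further pages.

cache-2, lb-1, queue-1, queue-2, search-1, worker-1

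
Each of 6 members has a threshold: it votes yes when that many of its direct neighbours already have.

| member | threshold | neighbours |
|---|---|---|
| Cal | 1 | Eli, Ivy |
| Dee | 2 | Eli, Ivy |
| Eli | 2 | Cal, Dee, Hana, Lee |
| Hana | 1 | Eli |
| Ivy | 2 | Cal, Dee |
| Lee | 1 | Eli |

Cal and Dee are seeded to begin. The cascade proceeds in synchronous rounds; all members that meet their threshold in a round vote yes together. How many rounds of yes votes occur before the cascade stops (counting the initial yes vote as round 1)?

Round 1 — Cal, Dee vote yes (initial).
Round 2 — checking thresholds:
  Eli: 2 of 4 neighbours ≥ 2, votes yes.
  Ivy: 2 of 2 neighbours ≥ 2, votes yes.
Round 3 — checking thresholds:
  Hana: 1 of 1 neighbours ≥ 1, votes yes.
  Lee: 1 of 1 neighbours ≥ 1, votes yes.
Round 4 — no new yes votes; cascade stops.

3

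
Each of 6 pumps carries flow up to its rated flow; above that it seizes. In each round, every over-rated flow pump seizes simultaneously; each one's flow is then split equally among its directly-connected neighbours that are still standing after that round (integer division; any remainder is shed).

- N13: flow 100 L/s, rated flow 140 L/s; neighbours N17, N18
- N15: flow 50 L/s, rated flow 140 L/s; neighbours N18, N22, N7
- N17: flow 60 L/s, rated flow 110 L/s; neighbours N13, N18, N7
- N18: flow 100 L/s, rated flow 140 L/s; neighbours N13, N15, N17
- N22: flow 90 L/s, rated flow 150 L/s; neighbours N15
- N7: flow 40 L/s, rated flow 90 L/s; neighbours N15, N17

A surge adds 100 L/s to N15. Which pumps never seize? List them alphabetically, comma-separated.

Round 1 — N15 at 150 > 140. N15 seizes.
  N15 sheds 150 L/s to N18, N22, N7: 50 each.
    N18: 100+50 = 150 > 140
    N22: 90+50 = 140 ≤ 150
    N7: 40+50 = 90 ≤ 90
Round 2 — N18 seizes.
  N18 sheds 150 L/s to N13, N17: 75 each.
    N13: 100+75 = 175 > 140
    N17: 60+75 = 135 > 110
Round 3 — N13, N17 seize.
  N13 sheds 175 L/s: no online neighbours, lost.
  N17 sheds 135 L/s to N7: 135 each.
    N7: 90+135 = 225 > 90
Round 4 — N7 seizes.
  N7 sheds 225 L/s: no online neighbours, lost.
No further seizures.

N22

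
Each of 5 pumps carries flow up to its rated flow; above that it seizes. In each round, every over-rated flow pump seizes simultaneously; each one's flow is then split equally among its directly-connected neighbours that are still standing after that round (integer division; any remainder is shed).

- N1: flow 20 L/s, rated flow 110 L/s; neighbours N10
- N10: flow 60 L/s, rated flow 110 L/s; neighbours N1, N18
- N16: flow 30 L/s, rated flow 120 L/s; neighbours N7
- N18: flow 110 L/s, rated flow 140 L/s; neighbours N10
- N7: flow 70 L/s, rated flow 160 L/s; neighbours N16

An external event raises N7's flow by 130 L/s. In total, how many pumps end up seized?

2

Round 1 — N7 at 200 > 160. N7 seizes.
  N7 sheds 200 L/s to N16: 200 each.
    N16: 30+200 = 230 > 120
Round 2 — N16 seizes.
  N16 sheds 230 L/s: no online neighbours, lost.
No further seizures.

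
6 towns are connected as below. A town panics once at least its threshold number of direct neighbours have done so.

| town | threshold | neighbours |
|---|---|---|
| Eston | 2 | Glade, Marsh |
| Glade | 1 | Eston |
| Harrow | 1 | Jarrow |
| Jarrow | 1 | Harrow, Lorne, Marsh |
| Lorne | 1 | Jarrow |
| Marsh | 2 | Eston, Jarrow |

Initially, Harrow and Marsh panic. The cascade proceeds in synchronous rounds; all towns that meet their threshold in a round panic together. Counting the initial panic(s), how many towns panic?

4

Round 1 — Harrow, Marsh panic (initial).
Round 2 — checking thresholds:
  Eston: 1 of 2 neighbours < 2, not yet.
  Jarrow: 2 of 3 neighbours ≥ 1, panics.
Round 3 — checking thresholds:
  Eston: 1 of 2 neighbours < 2, not yet.
  Lorne: 1 of 1 neighbours ≥ 1, panics.
Round 4 — no new panics; cascade stops.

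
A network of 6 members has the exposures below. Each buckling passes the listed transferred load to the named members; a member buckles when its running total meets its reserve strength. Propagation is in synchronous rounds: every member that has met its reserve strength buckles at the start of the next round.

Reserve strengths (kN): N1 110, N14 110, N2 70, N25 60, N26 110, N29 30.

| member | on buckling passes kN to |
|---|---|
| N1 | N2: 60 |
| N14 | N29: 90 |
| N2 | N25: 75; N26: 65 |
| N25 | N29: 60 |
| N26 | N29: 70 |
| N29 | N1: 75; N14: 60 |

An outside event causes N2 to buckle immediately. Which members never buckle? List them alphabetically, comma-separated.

Round 1 — N2 buckles (initial).
  N25: +75 → 75 ≥ 60
  N26: +65 → 65 < 110
Round 2 — N25 buckles.
  N29: +60 → 60 ≥ 30
Round 3 — N29 buckles.
  N1: +75 → 75 < 110
  N14: +60 → 60 < 110
No further bucklings.

N1, N14, N26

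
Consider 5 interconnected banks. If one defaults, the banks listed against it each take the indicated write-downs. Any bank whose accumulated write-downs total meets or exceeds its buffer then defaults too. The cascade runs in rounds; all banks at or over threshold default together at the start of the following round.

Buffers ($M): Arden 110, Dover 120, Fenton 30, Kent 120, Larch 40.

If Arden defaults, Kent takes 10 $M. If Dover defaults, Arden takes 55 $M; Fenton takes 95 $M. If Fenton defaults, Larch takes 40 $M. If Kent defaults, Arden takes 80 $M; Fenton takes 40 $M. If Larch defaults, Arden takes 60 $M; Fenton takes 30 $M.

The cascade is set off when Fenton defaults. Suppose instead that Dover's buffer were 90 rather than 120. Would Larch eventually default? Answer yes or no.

yes

With Dover's buffer at 90:
Round 1 — Fenton defaults (initial).
  Larch: +40 → 40 ≥ 40
Round 2 — Larch defaults.
  Arden: +60 → 60 < 110
No further defaults.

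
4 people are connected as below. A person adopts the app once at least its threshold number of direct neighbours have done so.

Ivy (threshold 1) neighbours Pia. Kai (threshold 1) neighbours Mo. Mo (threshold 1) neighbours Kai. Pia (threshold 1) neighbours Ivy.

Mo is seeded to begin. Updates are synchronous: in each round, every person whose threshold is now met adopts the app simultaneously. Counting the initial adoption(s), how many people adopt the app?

2

Round 1 — Mo adopts the app (initial).
Round 2 — checking thresholds:
  Kai: 1 of 1 neighbours ≥ 1, adopts the app.
Round 3 — no new adoptions; cascade stops.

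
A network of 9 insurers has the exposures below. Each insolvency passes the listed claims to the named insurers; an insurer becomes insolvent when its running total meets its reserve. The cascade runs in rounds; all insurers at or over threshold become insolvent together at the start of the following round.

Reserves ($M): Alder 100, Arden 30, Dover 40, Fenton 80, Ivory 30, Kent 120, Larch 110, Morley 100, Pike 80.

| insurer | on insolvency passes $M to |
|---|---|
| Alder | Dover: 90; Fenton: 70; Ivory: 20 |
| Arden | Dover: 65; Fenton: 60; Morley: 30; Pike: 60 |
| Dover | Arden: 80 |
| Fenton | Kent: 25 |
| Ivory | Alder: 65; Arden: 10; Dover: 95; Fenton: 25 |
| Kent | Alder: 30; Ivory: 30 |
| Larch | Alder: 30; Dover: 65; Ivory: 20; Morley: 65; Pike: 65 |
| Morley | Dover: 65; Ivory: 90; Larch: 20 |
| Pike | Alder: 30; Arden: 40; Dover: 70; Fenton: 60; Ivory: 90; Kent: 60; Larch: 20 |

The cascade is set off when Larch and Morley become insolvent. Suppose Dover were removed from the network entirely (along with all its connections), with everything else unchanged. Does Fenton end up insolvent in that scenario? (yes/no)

With Dover removed:
Round 1 — Larch, Morley become insolvent (initial).
  Alder: +30 → 30 < 100
  Ivory: +20+90 → 110 ≥ 30
  Pike: +65 → 65 < 80
Round 2 — Ivory becomes insolvent.
  Alder: +65 → 95 < 100
  Arden: +10 → 10 < 30
  Fenton: +25 → 25 < 80
No further insolvencies.

no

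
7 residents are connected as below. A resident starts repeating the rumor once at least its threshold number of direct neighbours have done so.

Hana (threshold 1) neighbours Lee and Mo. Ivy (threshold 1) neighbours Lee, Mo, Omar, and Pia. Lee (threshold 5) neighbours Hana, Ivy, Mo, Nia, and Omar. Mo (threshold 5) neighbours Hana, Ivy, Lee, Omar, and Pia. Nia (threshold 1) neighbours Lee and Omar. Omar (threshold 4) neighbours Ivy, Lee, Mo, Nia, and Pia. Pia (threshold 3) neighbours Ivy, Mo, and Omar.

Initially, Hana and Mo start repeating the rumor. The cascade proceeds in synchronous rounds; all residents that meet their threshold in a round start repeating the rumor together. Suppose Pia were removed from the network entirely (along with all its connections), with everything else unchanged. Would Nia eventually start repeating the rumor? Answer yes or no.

no

With Pia removed:
Round 1 — Hana, Mo start repeating the rumor (initial).
Round 2 — checking thresholds:
  Ivy: 1 of 3 neighbours ≥ 1, starts repeating the rumor.
  Lee: 2 of 5 neighbours < 5, not yet.
  Omar: 1 of 4 neighbours < 4, not yet.
Round 3 — no new spreads; cascade stops.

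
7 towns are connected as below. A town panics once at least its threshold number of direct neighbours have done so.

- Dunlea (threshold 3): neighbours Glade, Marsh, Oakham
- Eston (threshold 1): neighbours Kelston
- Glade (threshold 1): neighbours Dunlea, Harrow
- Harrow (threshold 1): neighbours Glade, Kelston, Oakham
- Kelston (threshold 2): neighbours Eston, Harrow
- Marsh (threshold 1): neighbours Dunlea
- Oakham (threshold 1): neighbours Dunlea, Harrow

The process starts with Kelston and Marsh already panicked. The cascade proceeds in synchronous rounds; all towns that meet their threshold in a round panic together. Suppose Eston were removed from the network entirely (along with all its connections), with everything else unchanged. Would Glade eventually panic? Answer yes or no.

With Eston removed:
Round 1 — Kelston, Marsh panic (initial).
Round 2 — checking thresholds:
  Dunlea: 1 of 3 neighbours < 3, not yet.
  Harrow: 1 of 3 neighbours ≥ 1, panics.
Round 3 — checking thresholds:
  Dunlea: 1 of 3 neighbours < 3, not yet.
  Glade: 1 of 2 neighbours ≥ 1, panics.
  Oakham: 1 of 2 neighbours ≥ 1, panics.
Round 4 — checking thresholds:
  Dunlea: 3 of 3 neighbours ≥ 3, panics.
Round 5 — no new panics; cascade stops.

yes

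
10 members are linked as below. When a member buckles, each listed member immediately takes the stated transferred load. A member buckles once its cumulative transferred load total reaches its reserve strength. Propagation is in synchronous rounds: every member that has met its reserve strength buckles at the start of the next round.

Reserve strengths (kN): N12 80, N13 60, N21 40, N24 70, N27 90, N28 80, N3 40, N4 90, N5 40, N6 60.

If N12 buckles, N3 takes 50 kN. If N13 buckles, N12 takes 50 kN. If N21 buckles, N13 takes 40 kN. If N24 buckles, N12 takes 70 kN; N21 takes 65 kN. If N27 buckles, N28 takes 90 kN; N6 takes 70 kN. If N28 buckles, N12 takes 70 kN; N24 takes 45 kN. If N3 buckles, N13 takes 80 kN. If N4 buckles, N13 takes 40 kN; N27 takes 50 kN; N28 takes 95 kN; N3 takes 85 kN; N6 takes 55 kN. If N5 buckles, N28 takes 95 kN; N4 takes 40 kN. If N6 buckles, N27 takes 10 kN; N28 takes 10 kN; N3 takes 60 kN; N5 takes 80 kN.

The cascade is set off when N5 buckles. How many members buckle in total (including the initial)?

Round 1 — N5 buckles (initial).
  N28: +95 → 95 ≥ 80
  N4: +40 → 40 < 90
Round 2 — N28 buckles.
  N12: +70 → 70 < 80
  N24: +45 → 45 < 70
No further bucklings.

2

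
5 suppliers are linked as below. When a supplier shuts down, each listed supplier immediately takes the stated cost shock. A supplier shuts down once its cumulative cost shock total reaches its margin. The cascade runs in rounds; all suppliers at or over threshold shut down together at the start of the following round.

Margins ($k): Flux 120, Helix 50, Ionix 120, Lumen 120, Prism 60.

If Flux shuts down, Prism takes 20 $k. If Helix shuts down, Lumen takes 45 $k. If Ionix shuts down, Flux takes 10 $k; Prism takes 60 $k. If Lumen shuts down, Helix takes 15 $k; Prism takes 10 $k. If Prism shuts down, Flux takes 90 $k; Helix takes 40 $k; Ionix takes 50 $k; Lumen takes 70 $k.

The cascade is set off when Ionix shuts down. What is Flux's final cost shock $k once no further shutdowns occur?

100

Round 1 — Ionix shuts down (initial).
  Flux: +10 → 10 < 120
  Prism: +60 → 60 ≥ 60
Round 2 — Prism shuts down.
  Flux: +90 → 100 < 120
  Helix: +40 → 40 < 50
  Lumen: +70 → 70 < 120
No further shutdowns.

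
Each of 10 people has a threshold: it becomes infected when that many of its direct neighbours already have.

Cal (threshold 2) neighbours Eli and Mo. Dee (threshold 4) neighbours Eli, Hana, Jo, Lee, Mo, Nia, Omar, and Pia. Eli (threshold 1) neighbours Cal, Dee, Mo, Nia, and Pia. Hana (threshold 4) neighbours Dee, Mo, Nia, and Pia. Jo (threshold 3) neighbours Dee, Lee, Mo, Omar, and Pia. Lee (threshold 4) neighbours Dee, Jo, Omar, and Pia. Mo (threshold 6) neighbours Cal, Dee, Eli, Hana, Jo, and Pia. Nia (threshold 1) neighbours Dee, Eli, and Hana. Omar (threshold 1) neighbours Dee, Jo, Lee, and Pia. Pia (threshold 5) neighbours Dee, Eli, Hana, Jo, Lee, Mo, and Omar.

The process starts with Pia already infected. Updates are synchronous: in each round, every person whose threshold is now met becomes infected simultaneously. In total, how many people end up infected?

7

Round 1 — Pia becomes infected (initial).
Round 2 — checking thresholds:
  Dee: 1 of 8 neighbours < 4, below threshold.
  Eli: 1 of 5 neighbours ≥ 1, becomes infected.
  Hana: 1 of 4 neighbours < 4, below threshold.
  Jo: 1 of 5 neighbours < 3, below threshold.
  Lee: 1 of 4 neighbours < 4, below threshold.
  Mo: 1 of 6 neighbours < 6, below threshold.
  Omar: 1 of 4 neighbours ≥ 1, becomes infected.
Round 3 — checking thresholds:
  Cal: 1 of 2 neighbours < 2, below threshold.
  Dee: 3 of 8 neighbours < 4, below threshold.
  Hana: 1 of 4 neighbours < 4, below threshold.
  Jo: 2 of 5 neighbours < 3, below threshold.
  Lee: 2 of 4 neighbours < 4, below threshold.
  Mo: 2 of 6 neighbours < 6, below threshold.
  Nia: 1 of 3 neighbours ≥ 1, becomes infected.
Round 4 — checking thresholds:
  Cal: 1 of 2 neighbours < 2, below threshold.
  Dee: 4 of 8 neighbours ≥ 4, becomes infected.
  Hana: 2 of 4 neighbours < 4, below threshold.
  Jo: 2 of 5 neighbours < 3, below threshold.
  Lee: 2 of 4 neighbours < 4, below threshold.
  Mo: 2 of 6 neighbours < 6, below threshold.
Round 5 — checking thresholds:
  Cal: 1 of 2 neighbours < 2, below threshold.
  Hana: 3 of 4 neighbours < 4, below threshold.
  Jo: 3 of 5 neighbours ≥ 3, becomes infected.
  Lee: 3 of 4 neighbours < 4, below threshold.
  Mo: 3 of 6 neighbours < 6, below threshold.
Round 6 — checking thresholds:
  Cal: 1 of 2 neighbours < 2, below threshold.
  Hana: 3 of 4 neighbours < 4, below threshold.
  Lee: 4 of 4 neighbours ≥ 4, becomes infected.
  Mo: 4 of 6 neighbours < 6, below threshold.
Round 7 — no new infections; cascade stops.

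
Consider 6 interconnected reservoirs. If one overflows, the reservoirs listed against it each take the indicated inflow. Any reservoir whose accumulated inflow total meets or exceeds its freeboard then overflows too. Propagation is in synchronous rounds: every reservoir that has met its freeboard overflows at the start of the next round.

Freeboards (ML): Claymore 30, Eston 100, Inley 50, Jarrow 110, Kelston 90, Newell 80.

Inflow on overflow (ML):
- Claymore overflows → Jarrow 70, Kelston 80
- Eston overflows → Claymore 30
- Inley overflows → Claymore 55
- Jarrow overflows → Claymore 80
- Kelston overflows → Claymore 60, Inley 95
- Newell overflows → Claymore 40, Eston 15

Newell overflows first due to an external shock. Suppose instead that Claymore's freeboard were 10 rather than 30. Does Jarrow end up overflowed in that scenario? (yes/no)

With Claymore's freeboard at 10:
Round 1 — Newell overflows (initial).
  Claymore: +40 → 40 ≥ 10
  Eston: +15 → 15 < 100
Round 2 — Claymore overflows.
  Jarrow: +70 → 70 < 110
  Kelston: +80 → 80 < 90
No further overflows.

no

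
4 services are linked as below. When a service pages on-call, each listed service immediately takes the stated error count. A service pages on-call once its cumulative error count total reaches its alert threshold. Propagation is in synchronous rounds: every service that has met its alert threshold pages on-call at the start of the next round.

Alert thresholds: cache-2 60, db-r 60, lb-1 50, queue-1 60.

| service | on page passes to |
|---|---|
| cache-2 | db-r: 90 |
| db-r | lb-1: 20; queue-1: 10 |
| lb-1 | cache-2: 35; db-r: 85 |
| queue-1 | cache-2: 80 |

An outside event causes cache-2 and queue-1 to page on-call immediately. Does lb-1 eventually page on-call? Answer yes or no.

Round 1 — cache-2, queue-1 page on-call (initial).
  db-r: +90 → 90 ≥ 60
Round 2 — db-r pages on-call.
  lb-1: +20 → 20 < 50
No further pages.

no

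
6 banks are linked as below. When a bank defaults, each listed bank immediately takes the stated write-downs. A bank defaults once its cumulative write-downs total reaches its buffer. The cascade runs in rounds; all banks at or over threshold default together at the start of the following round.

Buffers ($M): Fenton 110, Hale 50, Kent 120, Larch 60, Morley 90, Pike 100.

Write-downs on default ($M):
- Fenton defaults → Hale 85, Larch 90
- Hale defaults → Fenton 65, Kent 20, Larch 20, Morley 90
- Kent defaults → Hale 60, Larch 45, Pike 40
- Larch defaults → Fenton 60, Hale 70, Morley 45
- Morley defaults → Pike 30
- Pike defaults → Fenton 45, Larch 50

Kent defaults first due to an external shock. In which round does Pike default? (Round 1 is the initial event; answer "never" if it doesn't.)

Round 1 — Kent defaults (initial).
  Hale: +60 → 60 ≥ 50
  Larch: +45 → 45 < 60
  Pike: +40 → 40 < 100
Round 2 — Hale defaults.
  Fenton: +65 → 65 < 110
  Larch: +20 → 65 ≥ 60
  Morley: +90 → 90 ≥ 90
Round 3 — Larch, Morley default.
  Fenton: +60 → 125 ≥ 110
  Pike: +30 → 70 < 100
Round 4 — Fenton defaults.
No further defaults.

never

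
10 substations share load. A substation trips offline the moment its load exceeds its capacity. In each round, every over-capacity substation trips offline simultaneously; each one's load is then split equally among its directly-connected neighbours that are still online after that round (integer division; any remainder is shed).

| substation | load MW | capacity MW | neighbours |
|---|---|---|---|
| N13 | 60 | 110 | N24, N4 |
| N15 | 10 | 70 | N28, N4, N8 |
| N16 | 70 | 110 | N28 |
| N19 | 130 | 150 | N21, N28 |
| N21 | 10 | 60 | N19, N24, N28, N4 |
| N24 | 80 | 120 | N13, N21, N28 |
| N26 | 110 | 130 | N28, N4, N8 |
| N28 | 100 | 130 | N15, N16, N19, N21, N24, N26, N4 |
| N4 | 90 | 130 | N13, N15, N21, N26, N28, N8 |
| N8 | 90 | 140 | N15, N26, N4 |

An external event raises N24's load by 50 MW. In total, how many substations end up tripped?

9

Round 1 — N24 at 130 > 120. N24 trips offline.
  N24 sheds 130 MW to N13, N21, N28: 43 each (1 lost).
    N13: 60+43 = 103 ≤ 110
    N21: 10+43 = 53 ≤ 60
    N28: 100+43 = 143 > 130
Round 2 — N28 trips offline.
  N28 sheds 143 MW to N15, N16, N19, N21, N26, N4: 23 each (5 lost).
    N15: 10+23 = 33 ≤ 70
    N16: 70+23 = 93 ≤ 110
    N19: 130+23 = 153 > 150
    N21: 53+23 = 76 > 60
    N26: 110+23 = 133 > 130
    N4: 90+23 = 113 ≤ 130
Round 3 — N19, N21, N26 trip offline.
  N19 sheds 153 MW: no online neighbours, lost.
  N21 sheds 76 MW to N4: 76 each.
    N4: 113+76 = 189 > 130
  N26 sheds 133 MW to N4, N8: 66 each (1 lost).
    N4: 189+66 = 255 > 130
    N8: 90+66 = 156 > 140
Round 4 — N4, N8 trip offline.
  N4 sheds 255 MW to N13, N15: 127 each (1 lost).
    N13: 103+127 = 230 > 110
    N15: 33+127 = 160 > 70
  N8 sheds 156 MW to N15: 156 each.
    N15: 160+156 = 316 > 70
Round 5 — N13, N15 trip offline.
  N13 sheds 230 MW: no online neighbours, lost.
  N15 sheds 316 MW: no online neighbours, lost.
No further trips.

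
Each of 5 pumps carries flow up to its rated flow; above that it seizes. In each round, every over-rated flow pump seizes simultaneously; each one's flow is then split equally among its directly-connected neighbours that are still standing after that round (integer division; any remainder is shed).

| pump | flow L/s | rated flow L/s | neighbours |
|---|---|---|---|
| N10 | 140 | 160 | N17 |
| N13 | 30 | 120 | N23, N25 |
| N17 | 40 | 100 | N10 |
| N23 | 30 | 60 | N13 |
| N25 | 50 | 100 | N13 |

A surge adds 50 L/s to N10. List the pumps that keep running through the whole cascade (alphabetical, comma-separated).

Round 1 — N10 at 190 > 160. N10 seizes.
  N10 sheds 190 L/s to N17: 190 each.
    N17: 40+190 = 230 > 100
Round 2 — N17 seizes.
  N17 sheds 230 L/s: no online neighbours, lost.
No further seizures.

N13, N23, N25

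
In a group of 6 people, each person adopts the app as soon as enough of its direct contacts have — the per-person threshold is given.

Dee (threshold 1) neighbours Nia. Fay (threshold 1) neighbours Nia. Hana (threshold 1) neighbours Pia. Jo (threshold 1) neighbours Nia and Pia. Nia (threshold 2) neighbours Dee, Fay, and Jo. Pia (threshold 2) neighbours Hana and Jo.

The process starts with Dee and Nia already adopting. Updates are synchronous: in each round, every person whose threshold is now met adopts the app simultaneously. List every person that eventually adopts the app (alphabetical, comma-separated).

Dee, Fay, Jo, Nia

Round 1 — Dee, Nia adopt the app (initial).
Round 2 — checking thresholds:
  Fay: 1 of 1 neighbours ≥ 1, adopts the app.
  Jo: 1 of 2 neighbours ≥ 1, adopts the app.
Round 3 — no new adoptions; cascade stops.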